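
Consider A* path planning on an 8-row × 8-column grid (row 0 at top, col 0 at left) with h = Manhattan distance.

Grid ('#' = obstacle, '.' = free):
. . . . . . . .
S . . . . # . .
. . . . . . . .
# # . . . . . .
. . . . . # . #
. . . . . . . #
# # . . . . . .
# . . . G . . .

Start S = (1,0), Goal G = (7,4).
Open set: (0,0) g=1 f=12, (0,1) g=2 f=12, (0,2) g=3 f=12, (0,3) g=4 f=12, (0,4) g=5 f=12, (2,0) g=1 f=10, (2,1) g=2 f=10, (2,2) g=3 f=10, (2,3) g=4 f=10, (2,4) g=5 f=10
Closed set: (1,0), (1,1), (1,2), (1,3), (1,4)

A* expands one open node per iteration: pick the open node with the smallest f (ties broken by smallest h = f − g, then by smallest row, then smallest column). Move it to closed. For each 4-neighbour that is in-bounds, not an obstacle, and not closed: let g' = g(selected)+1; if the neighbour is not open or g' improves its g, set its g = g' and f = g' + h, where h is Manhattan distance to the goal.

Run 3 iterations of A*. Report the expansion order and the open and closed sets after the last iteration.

step 1: expand (2,4) (f=10, h=5) → closed; open now [(0,0) g=1 f=12, (0,1) g=2 f=12, (0,2) g=3 f=12, (0,3) g=4 f=12, (0,4) g=5 f=12, (2,0) g=1 f=10, (2,1) g=2 f=10, (2,2) g=3 f=10, (2,3) g=4 f=10, (2,5) g=6 f=12, (3,4) g=6 f=10]
step 2: expand (3,4) (f=10, h=4) → closed; open now [(0,0) g=1 f=12, (0,1) g=2 f=12, (0,2) g=3 f=12, (0,3) g=4 f=12, (0,4) g=5 f=12, (2,0) g=1 f=10, (2,1) g=2 f=10, (2,2) g=3 f=10, (2,3) g=4 f=10, (2,5) g=6 f=12, (3,3) g=7 f=12, (3,5) g=7 f=12, (4,4) g=7 f=10]
step 3: expand (4,4) (f=10, h=3) → closed; open now [(0,0) g=1 f=12, (0,1) g=2 f=12, (0,2) g=3 f=12, (0,3) g=4 f=12, (0,4) g=5 f=12, (2,0) g=1 f=10, (2,1) g=2 f=10, (2,2) g=3 f=10, (2,3) g=4 f=10, (2,5) g=6 f=12, (3,3) g=7 f=12, (3,5) g=7 f=12, (4,3) g=8 f=12, (5,4) g=8 f=10]

order=[(2,4) → (3,4) → (4,4)]; open=[(0,0) g=1 f=12, (0,1) g=2 f=12, (0,2) g=3 f=12, (0,3) g=4 f=12, (0,4) g=5 f=12, (2,0) g=1 f=10, (2,1) g=2 f=10, (2,2) g=3 f=10, (2,3) g=4 f=10, (2,5) g=6 f=12, (3,3) g=7 f=12, (3,5) g=7 f=12, (4,3) g=8 f=12, (5,4) g=8 f=10]; closed=[(1,0), (1,1), (1,2), (1,3), (1,4), (2,4), (3,4), (4,4)]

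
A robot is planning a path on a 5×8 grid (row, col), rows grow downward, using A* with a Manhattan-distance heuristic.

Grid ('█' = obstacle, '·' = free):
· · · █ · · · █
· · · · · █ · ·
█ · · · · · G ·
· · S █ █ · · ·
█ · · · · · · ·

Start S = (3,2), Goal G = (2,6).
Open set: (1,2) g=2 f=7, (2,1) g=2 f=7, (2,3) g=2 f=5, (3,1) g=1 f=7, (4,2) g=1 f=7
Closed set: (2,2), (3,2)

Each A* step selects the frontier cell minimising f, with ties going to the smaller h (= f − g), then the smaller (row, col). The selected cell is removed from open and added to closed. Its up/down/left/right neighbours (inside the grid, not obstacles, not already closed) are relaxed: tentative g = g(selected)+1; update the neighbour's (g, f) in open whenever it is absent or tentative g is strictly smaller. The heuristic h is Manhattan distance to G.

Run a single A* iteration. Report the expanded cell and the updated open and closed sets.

expanded=(2,3); open=[(1,2) g=2 f=7, (1,3) g=3 f=7, (2,1) g=2 f=7, (2,4) g=3 f=5, (3,1) g=1 f=7, (4,2) g=1 f=7]; closed=[(2,2), (2,3), (3,2)]

step 1: expand (2,3) (f=5, h=3) → closed; open now [(1,2) g=2 f=7, (1,3) g=3 f=7, (2,1) g=2 f=7, (2,4) g=3 f=5, (3,1) g=1 f=7, (4,2) g=1 f=7]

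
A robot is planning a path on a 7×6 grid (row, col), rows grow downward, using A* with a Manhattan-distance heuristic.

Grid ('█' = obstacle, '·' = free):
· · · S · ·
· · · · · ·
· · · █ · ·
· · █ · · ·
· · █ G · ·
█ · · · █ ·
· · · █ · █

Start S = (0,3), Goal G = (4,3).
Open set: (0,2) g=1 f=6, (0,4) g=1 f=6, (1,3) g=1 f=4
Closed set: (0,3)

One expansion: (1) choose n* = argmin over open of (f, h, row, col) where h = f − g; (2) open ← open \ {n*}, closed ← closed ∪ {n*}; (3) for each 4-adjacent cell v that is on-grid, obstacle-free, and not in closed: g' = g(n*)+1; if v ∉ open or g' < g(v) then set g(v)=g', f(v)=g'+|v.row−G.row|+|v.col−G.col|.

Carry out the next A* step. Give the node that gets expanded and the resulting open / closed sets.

step 1: expand (1,3) (f=4, h=3) → closed; open now [(0,2) g=1 f=6, (0,4) g=1 f=6, (1,2) g=2 f=6, (1,4) g=2 f=6]

expanded=(1,3); open=[(0,2) g=1 f=6, (0,4) g=1 f=6, (1,2) g=2 f=6, (1,4) g=2 f=6]; closed=[(0,3), (1,3)]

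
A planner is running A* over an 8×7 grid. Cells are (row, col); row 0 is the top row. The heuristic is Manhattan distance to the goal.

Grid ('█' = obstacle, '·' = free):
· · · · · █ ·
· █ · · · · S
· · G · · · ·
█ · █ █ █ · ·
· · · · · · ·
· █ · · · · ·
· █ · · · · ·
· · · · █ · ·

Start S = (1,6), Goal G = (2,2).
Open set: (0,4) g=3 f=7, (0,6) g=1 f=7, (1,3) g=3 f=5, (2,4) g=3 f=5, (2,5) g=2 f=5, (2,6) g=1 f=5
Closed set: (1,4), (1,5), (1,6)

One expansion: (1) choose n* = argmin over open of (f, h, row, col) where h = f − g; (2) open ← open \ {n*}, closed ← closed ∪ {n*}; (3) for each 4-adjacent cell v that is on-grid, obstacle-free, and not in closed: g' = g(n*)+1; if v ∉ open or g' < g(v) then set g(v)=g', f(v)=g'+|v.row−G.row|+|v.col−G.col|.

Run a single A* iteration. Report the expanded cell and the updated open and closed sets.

expanded=(1,3); open=[(0,3) g=4 f=7, (0,4) g=3 f=7, (0,6) g=1 f=7, (1,2) g=4 f=5, (2,3) g=4 f=5, (2,4) g=3 f=5, (2,5) g=2 f=5, (2,6) g=1 f=5]; closed=[(1,3), (1,4), (1,5), (1,6)]

step 1: expand (1,3) (f=5, h=2) → closed; open now [(0,3) g=4 f=7, (0,4) g=3 f=7, (0,6) g=1 f=7, (1,2) g=4 f=5, (2,3) g=4 f=5, (2,4) g=3 f=5, (2,5) g=2 f=5, (2,6) g=1 f=5]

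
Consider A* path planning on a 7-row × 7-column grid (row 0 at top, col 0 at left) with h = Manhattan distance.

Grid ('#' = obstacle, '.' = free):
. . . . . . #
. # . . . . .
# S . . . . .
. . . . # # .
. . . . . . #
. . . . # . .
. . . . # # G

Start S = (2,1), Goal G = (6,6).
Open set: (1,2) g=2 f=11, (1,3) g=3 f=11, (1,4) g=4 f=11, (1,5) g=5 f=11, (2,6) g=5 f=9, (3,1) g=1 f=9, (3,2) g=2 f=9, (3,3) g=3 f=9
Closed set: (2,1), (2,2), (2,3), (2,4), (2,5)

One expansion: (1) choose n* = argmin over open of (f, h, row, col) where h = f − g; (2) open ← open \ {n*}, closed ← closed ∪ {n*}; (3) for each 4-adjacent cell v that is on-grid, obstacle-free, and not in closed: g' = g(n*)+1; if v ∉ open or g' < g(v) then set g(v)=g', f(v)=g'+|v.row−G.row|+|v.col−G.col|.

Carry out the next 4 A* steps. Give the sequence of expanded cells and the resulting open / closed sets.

step 1: expand (2,6) (f=9, h=4) → closed; open now [(1,2) g=2 f=11, (1,3) g=3 f=11, (1,4) g=4 f=11, (1,5) g=5 f=11, (1,6) g=6 f=11, (3,1) g=1 f=9, (3,2) g=2 f=9, (3,3) g=3 f=9, (3,6) g=6 f=9]
step 2: expand (3,6) (f=9, h=3) → closed; open now [(1,2) g=2 f=11, (1,3) g=3 f=11, (1,4) g=4 f=11, (1,5) g=5 f=11, (1,6) g=6 f=11, (3,1) g=1 f=9, (3,2) g=2 f=9, (3,3) g=3 f=9]
step 3: expand (3,3) (f=9, h=6) → closed; open now [(1,2) g=2 f=11, (1,3) g=3 f=11, (1,4) g=4 f=11, (1,5) g=5 f=11, (1,6) g=6 f=11, (3,1) g=1 f=9, (3,2) g=2 f=9, (4,3) g=4 f=9]
step 4: expand (4,3) (f=9, h=5) → closed; open now [(1,2) g=2 f=11, (1,3) g=3 f=11, (1,4) g=4 f=11, (1,5) g=5 f=11, (1,6) g=6 f=11, (3,1) g=1 f=9, (3,2) g=2 f=9, (4,2) g=5 f=11, (4,4) g=5 f=9, (5,3) g=5 f=9]

order=[(2,6) → (3,6) → (3,3) → (4,3)]; open=[(1,2) g=2 f=11, (1,3) g=3 f=11, (1,4) g=4 f=11, (1,5) g=5 f=11, (1,6) g=6 f=11, (3,1) g=1 f=9, (3,2) g=2 f=9, (4,2) g=5 f=11, (4,4) g=5 f=9, (5,3) g=5 f=9]; closed=[(2,1), (2,2), (2,3), (2,4), (2,5), (2,6), (3,3), (3,6), (4,3)]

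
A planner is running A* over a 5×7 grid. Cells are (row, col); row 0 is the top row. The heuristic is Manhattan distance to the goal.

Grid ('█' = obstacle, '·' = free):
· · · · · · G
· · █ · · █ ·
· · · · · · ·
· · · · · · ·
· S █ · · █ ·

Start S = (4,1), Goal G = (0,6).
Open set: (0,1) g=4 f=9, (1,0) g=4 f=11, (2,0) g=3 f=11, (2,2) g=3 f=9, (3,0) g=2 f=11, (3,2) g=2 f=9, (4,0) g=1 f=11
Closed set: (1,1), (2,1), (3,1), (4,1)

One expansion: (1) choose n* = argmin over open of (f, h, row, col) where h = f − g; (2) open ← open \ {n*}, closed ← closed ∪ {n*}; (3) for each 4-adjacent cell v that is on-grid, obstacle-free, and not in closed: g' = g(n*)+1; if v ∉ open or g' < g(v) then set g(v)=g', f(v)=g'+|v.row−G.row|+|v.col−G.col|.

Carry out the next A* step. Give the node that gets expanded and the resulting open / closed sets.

step 1: expand (0,1) (f=9, h=5) → closed; open now [(0,0) g=5 f=11, (0,2) g=5 f=9, (1,0) g=4 f=11, (2,0) g=3 f=11, (2,2) g=3 f=9, (3,0) g=2 f=11, (3,2) g=2 f=9, (4,0) g=1 f=11]

expanded=(0,1); open=[(0,0) g=5 f=11, (0,2) g=5 f=9, (1,0) g=4 f=11, (2,0) g=3 f=11, (2,2) g=3 f=9, (3,0) g=2 f=11, (3,2) g=2 f=9, (4,0) g=1 f=11]; closed=[(0,1), (1,1), (2,1), (3,1), (4,1)]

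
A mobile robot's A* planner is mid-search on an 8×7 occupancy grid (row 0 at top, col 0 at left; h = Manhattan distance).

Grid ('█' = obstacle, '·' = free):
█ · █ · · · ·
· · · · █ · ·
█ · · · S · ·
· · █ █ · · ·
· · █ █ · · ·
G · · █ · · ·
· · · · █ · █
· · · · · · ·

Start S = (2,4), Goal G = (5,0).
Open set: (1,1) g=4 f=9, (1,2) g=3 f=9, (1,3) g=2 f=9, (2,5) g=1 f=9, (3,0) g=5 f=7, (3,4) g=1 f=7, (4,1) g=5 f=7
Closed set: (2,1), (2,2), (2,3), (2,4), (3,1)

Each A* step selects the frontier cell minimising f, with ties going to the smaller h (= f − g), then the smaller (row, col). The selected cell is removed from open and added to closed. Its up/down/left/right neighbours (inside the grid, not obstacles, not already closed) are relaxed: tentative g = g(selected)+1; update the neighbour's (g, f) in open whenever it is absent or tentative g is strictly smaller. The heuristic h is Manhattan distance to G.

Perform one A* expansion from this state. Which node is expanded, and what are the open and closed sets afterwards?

step 1: expand (3,0) (f=7, h=2) → closed; open now [(1,1) g=4 f=9, (1,2) g=3 f=9, (1,3) g=2 f=9, (2,5) g=1 f=9, (3,4) g=1 f=7, (4,0) g=6 f=7, (4,1) g=5 f=7]

expanded=(3,0); open=[(1,1) g=4 f=9, (1,2) g=3 f=9, (1,3) g=2 f=9, (2,5) g=1 f=9, (3,4) g=1 f=7, (4,0) g=6 f=7, (4,1) g=5 f=7]; closed=[(2,1), (2,2), (2,3), (2,4), (3,0), (3,1)]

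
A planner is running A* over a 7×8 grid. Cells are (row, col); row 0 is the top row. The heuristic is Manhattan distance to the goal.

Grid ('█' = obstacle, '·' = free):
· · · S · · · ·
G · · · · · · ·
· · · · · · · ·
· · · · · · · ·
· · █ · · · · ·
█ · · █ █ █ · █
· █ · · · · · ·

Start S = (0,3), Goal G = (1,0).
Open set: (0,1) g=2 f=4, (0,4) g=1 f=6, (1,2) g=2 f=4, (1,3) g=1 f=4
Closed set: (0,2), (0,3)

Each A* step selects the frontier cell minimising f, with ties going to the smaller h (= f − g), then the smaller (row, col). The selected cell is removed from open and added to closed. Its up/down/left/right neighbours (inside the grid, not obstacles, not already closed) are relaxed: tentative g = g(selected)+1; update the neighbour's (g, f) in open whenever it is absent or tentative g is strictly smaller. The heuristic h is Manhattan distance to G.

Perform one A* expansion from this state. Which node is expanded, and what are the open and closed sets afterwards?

step 1: expand (0,1) (f=4, h=2) → closed; open now [(0,0) g=3 f=4, (0,4) g=1 f=6, (1,1) g=3 f=4, (1,2) g=2 f=4, (1,3) g=1 f=4]

expanded=(0,1); open=[(0,0) g=3 f=4, (0,4) g=1 f=6, (1,1) g=3 f=4, (1,2) g=2 f=4, (1,3) g=1 f=4]; closed=[(0,1), (0,2), (0,3)]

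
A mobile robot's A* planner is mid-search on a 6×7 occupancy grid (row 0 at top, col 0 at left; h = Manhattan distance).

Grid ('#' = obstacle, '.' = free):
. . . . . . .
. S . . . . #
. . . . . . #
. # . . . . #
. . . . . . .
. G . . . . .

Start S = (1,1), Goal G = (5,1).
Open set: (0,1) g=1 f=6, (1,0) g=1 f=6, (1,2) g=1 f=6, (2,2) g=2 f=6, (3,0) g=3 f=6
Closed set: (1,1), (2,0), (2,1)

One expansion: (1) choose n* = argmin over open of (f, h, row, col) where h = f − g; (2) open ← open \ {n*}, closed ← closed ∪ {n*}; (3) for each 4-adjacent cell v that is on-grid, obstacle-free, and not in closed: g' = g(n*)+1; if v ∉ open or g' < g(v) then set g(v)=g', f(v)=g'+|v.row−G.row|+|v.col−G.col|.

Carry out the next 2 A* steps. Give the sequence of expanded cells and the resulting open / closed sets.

order=[(3,0) → (4,0)]; open=[(0,1) g=1 f=6, (1,0) g=1 f=6, (1,2) g=1 f=6, (2,2) g=2 f=6, (4,1) g=5 f=6, (5,0) g=5 f=6]; closed=[(1,1), (2,0), (2,1), (3,0), (4,0)]

step 1: expand (3,0) (f=6, h=3) → closed; open now [(0,1) g=1 f=6, (1,0) g=1 f=6, (1,2) g=1 f=6, (2,2) g=2 f=6, (4,0) g=4 f=6]
step 2: expand (4,0) (f=6, h=2) → closed; open now [(0,1) g=1 f=6, (1,0) g=1 f=6, (1,2) g=1 f=6, (2,2) g=2 f=6, (4,1) g=5 f=6, (5,0) g=5 f=6]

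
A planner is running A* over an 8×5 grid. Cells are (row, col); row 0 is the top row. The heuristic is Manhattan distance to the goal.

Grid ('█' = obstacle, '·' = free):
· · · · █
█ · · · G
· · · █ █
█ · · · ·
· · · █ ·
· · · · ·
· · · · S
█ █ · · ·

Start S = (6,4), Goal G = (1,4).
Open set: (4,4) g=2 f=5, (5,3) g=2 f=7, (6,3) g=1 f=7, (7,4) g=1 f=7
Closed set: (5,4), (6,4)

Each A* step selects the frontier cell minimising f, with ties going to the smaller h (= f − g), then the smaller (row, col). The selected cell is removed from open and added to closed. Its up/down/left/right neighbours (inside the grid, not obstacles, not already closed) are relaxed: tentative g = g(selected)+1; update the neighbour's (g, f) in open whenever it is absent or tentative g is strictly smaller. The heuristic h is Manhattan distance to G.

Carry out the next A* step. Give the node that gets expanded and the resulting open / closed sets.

step 1: expand (4,4) (f=5, h=3) → closed; open now [(3,4) g=3 f=5, (5,3) g=2 f=7, (6,3) g=1 f=7, (7,4) g=1 f=7]

expanded=(4,4); open=[(3,4) g=3 f=5, (5,3) g=2 f=7, (6,3) g=1 f=7, (7,4) g=1 f=7]; closed=[(4,4), (5,4), (6,4)]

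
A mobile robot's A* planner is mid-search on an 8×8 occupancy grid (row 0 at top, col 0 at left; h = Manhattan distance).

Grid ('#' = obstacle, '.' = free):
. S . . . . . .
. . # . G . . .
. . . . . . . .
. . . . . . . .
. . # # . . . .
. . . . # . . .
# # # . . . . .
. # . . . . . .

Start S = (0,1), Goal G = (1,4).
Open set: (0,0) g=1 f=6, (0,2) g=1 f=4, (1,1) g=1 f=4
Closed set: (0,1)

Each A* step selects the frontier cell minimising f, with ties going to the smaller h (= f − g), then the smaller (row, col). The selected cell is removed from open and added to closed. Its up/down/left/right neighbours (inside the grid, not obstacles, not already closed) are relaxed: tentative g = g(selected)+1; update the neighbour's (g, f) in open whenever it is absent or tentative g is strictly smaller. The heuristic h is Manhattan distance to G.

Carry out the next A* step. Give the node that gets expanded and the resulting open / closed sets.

step 1: expand (0,2) (f=4, h=3) → closed; open now [(0,0) g=1 f=6, (0,3) g=2 f=4, (1,1) g=1 f=4]

expanded=(0,2); open=[(0,0) g=1 f=6, (0,3) g=2 f=4, (1,1) g=1 f=4]; closed=[(0,1), (0,2)]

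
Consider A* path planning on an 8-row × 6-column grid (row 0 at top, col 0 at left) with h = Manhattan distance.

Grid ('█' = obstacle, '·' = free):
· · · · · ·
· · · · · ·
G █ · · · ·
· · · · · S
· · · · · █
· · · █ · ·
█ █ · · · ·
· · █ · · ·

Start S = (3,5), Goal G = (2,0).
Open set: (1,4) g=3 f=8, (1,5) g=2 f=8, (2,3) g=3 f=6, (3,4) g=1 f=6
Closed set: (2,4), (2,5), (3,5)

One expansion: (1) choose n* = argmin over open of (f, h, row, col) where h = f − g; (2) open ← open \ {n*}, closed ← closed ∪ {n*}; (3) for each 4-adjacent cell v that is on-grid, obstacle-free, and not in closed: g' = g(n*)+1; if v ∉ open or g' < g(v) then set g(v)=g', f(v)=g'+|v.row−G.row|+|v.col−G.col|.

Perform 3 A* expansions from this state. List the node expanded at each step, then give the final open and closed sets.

order=[(2,3) → (2,2) → (3,4)]; open=[(1,2) g=5 f=8, (1,3) g=4 f=8, (1,4) g=3 f=8, (1,5) g=2 f=8, (3,2) g=5 f=8, (3,3) g=2 f=6, (4,4) g=2 f=8]; closed=[(2,2), (2,3), (2,4), (2,5), (3,4), (3,5)]

step 1: expand (2,3) (f=6, h=3) → closed; open now [(1,3) g=4 f=8, (1,4) g=3 f=8, (1,5) g=2 f=8, (2,2) g=4 f=6, (3,3) g=4 f=8, (3,4) g=1 f=6]
step 2: expand (2,2) (f=6, h=2) → closed; open now [(1,2) g=5 f=8, (1,3) g=4 f=8, (1,4) g=3 f=8, (1,5) g=2 f=8, (3,2) g=5 f=8, (3,3) g=4 f=8, (3,4) g=1 f=6]
step 3: expand (3,4) (f=6, h=5) → closed; open now [(1,2) g=5 f=8, (1,3) g=4 f=8, (1,4) g=3 f=8, (1,5) g=2 f=8, (3,2) g=5 f=8, (3,3) g=2 f=6, (4,4) g=2 f=8]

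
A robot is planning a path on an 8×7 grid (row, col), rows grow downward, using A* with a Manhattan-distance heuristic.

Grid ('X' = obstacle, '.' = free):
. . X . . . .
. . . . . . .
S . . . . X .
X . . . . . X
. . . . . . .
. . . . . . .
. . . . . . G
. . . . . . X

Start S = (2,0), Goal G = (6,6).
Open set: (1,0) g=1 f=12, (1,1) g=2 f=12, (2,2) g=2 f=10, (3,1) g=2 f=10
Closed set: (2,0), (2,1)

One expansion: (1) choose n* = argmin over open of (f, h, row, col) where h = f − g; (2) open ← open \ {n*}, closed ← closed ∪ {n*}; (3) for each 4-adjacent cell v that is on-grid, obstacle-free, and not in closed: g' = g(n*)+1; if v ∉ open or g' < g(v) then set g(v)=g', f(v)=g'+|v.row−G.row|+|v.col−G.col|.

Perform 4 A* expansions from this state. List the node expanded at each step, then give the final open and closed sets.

order=[(2,2) → (2,3) → (2,4) → (3,4)]; open=[(1,0) g=1 f=12, (1,1) g=2 f=12, (1,2) g=3 f=12, (1,3) g=4 f=12, (1,4) g=5 f=12, (3,1) g=2 f=10, (3,2) g=3 f=10, (3,3) g=4 f=10, (3,5) g=6 f=10, (4,4) g=6 f=10]; closed=[(2,0), (2,1), (2,2), (2,3), (2,4), (3,4)]

step 1: expand (2,2) (f=10, h=8) → closed; open now [(1,0) g=1 f=12, (1,1) g=2 f=12, (1,2) g=3 f=12, (2,3) g=3 f=10, (3,1) g=2 f=10, (3,2) g=3 f=10]
step 2: expand (2,3) (f=10, h=7) → closed; open now [(1,0) g=1 f=12, (1,1) g=2 f=12, (1,2) g=3 f=12, (1,3) g=4 f=12, (2,4) g=4 f=10, (3,1) g=2 f=10, (3,2) g=3 f=10, (3,3) g=4 f=10]
step 3: expand (2,4) (f=10, h=6) → closed; open now [(1,0) g=1 f=12, (1,1) g=2 f=12, (1,2) g=3 f=12, (1,3) g=4 f=12, (1,4) g=5 f=12, (3,1) g=2 f=10, (3,2) g=3 f=10, (3,3) g=4 f=10, (3,4) g=5 f=10]
step 4: expand (3,4) (f=10, h=5) → closed; open now [(1,0) g=1 f=12, (1,1) g=2 f=12, (1,2) g=3 f=12, (1,3) g=4 f=12, (1,4) g=5 f=12, (3,1) g=2 f=10, (3,2) g=3 f=10, (3,3) g=4 f=10, (3,5) g=6 f=10, (4,4) g=6 f=10]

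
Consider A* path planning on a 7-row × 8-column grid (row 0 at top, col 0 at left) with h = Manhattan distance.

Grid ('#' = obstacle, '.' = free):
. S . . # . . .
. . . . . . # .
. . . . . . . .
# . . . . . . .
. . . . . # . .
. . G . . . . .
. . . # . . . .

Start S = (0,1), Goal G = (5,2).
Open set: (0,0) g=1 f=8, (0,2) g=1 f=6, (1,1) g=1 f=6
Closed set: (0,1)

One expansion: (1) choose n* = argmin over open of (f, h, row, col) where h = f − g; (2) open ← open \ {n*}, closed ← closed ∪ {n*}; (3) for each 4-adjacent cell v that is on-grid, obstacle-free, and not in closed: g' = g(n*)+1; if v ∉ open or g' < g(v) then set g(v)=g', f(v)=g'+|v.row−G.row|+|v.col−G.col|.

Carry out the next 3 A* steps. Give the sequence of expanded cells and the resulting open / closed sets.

order=[(0,2) → (1,2) → (2,2)]; open=[(0,0) g=1 f=8, (0,3) g=2 f=8, (1,1) g=1 f=6, (1,3) g=3 f=8, (2,1) g=4 f=8, (2,3) g=4 f=8, (3,2) g=4 f=6]; closed=[(0,1), (0,2), (1,2), (2,2)]

step 1: expand (0,2) (f=6, h=5) → closed; open now [(0,0) g=1 f=8, (0,3) g=2 f=8, (1,1) g=1 f=6, (1,2) g=2 f=6]
step 2: expand (1,2) (f=6, h=4) → closed; open now [(0,0) g=1 f=8, (0,3) g=2 f=8, (1,1) g=1 f=6, (1,3) g=3 f=8, (2,2) g=3 f=6]
step 3: expand (2,2) (f=6, h=3) → closed; open now [(0,0) g=1 f=8, (0,3) g=2 f=8, (1,1) g=1 f=6, (1,3) g=3 f=8, (2,1) g=4 f=8, (2,3) g=4 f=8, (3,2) g=4 f=6]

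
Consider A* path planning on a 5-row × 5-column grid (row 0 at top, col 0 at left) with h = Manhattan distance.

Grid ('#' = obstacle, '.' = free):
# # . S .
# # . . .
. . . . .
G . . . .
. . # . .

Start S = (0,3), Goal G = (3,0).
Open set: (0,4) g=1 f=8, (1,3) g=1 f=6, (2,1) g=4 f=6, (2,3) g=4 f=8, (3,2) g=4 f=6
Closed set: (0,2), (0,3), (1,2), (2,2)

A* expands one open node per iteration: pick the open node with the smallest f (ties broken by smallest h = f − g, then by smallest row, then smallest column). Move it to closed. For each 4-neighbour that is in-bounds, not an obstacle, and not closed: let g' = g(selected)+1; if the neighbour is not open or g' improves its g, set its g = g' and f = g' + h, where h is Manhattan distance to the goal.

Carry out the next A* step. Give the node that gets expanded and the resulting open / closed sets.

step 1: expand (2,1) (f=6, h=2) → closed; open now [(0,4) g=1 f=8, (1,3) g=1 f=6, (2,0) g=5 f=6, (2,3) g=4 f=8, (3,1) g=5 f=6, (3,2) g=4 f=6]

expanded=(2,1); open=[(0,4) g=1 f=8, (1,3) g=1 f=6, (2,0) g=5 f=6, (2,3) g=4 f=8, (3,1) g=5 f=6, (3,2) g=4 f=6]; closed=[(0,2), (0,3), (1,2), (2,1), (2,2)]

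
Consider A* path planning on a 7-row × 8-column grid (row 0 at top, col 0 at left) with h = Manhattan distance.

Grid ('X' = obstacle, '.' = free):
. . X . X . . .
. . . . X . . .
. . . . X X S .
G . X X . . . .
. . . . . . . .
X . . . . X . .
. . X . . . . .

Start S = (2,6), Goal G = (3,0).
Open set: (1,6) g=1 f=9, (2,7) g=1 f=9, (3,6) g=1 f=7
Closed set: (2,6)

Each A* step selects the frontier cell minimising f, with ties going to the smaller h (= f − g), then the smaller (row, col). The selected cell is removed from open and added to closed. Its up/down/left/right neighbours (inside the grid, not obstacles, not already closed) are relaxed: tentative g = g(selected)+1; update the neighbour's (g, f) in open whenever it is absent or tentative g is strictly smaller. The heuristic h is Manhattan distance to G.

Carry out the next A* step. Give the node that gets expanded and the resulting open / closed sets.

step 1: expand (3,6) (f=7, h=6) → closed; open now [(1,6) g=1 f=9, (2,7) g=1 f=9, (3,5) g=2 f=7, (3,7) g=2 f=9, (4,6) g=2 f=9]

expanded=(3,6); open=[(1,6) g=1 f=9, (2,7) g=1 f=9, (3,5) g=2 f=7, (3,7) g=2 f=9, (4,6) g=2 f=9]; closed=[(2,6), (3,6)]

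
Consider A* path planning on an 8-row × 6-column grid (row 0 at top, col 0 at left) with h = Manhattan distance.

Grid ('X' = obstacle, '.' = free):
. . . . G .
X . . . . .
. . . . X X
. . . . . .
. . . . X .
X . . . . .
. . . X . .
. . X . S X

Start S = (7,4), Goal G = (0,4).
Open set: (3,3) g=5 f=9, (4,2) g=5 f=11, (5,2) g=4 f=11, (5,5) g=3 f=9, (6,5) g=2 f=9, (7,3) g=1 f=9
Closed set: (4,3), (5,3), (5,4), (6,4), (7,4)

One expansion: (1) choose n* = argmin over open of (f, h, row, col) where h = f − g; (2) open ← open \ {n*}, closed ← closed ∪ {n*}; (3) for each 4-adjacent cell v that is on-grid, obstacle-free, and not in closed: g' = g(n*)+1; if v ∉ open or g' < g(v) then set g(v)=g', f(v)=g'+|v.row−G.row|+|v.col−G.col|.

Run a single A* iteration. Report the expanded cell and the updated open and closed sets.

step 1: expand (3,3) (f=9, h=4) → closed; open now [(2,3) g=6 f=9, (3,2) g=6 f=11, (3,4) g=6 f=9, (4,2) g=5 f=11, (5,2) g=4 f=11, (5,5) g=3 f=9, (6,5) g=2 f=9, (7,3) g=1 f=9]

expanded=(3,3); open=[(2,3) g=6 f=9, (3,2) g=6 f=11, (3,4) g=6 f=9, (4,2) g=5 f=11, (5,2) g=4 f=11, (5,5) g=3 f=9, (6,5) g=2 f=9, (7,3) g=1 f=9]; closed=[(3,3), (4,3), (5,3), (5,4), (6,4), (7,4)]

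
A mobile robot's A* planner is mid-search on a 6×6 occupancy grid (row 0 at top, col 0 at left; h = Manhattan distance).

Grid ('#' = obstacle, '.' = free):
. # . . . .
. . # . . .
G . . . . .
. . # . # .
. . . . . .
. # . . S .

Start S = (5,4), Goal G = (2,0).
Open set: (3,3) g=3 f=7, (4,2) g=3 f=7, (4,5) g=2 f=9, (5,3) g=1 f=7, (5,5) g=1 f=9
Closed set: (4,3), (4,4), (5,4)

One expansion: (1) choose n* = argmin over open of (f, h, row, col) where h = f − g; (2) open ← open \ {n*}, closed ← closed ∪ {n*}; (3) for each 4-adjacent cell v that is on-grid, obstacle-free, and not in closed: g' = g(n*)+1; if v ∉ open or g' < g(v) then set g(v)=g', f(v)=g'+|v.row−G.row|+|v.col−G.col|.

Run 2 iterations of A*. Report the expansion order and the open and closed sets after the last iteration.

order=[(3,3) → (2,3)]; open=[(1,3) g=5 f=9, (2,2) g=5 f=7, (2,4) g=5 f=9, (4,2) g=3 f=7, (4,5) g=2 f=9, (5,3) g=1 f=7, (5,5) g=1 f=9]; closed=[(2,3), (3,3), (4,3), (4,4), (5,4)]

step 1: expand (3,3) (f=7, h=4) → closed; open now [(2,3) g=4 f=7, (4,2) g=3 f=7, (4,5) g=2 f=9, (5,3) g=1 f=7, (5,5) g=1 f=9]
step 2: expand (2,3) (f=7, h=3) → closed; open now [(1,3) g=5 f=9, (2,2) g=5 f=7, (2,4) g=5 f=9, (4,2) g=3 f=7, (4,5) g=2 f=9, (5,3) g=1 f=7, (5,5) g=1 f=9]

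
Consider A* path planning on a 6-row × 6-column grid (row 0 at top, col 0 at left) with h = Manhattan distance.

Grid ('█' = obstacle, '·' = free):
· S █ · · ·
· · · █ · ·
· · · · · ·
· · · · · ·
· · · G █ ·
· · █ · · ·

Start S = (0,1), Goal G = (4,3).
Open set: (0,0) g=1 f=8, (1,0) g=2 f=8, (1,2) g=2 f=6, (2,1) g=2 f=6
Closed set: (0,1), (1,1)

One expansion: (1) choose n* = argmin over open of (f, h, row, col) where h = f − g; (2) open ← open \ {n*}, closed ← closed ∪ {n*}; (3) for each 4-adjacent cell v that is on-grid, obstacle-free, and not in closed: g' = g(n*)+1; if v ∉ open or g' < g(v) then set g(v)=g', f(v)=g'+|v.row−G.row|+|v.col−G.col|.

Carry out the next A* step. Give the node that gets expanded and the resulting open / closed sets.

step 1: expand (1,2) (f=6, h=4) → closed; open now [(0,0) g=1 f=8, (1,0) g=2 f=8, (2,1) g=2 f=6, (2,2) g=3 f=6]

expanded=(1,2); open=[(0,0) g=1 f=8, (1,0) g=2 f=8, (2,1) g=2 f=6, (2,2) g=3 f=6]; closed=[(0,1), (1,1), (1,2)]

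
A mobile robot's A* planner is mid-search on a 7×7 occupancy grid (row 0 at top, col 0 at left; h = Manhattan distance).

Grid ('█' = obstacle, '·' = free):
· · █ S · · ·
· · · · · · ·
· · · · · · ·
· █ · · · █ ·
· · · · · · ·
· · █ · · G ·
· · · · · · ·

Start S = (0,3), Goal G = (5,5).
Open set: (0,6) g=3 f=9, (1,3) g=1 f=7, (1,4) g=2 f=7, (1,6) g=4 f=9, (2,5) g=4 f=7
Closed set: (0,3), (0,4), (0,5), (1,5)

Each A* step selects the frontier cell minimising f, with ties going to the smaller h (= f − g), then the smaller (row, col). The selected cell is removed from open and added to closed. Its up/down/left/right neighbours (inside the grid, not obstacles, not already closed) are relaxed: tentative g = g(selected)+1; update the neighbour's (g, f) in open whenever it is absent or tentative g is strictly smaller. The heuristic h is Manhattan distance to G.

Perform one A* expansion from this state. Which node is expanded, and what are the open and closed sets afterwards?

expanded=(2,5); open=[(0,6) g=3 f=9, (1,3) g=1 f=7, (1,4) g=2 f=7, (1,6) g=4 f=9, (2,4) g=5 f=9, (2,6) g=5 f=9]; closed=[(0,3), (0,4), (0,5), (1,5), (2,5)]

step 1: expand (2,5) (f=7, h=3) → closed; open now [(0,6) g=3 f=9, (1,3) g=1 f=7, (1,4) g=2 f=7, (1,6) g=4 f=9, (2,4) g=5 f=9, (2,6) g=5 f=9]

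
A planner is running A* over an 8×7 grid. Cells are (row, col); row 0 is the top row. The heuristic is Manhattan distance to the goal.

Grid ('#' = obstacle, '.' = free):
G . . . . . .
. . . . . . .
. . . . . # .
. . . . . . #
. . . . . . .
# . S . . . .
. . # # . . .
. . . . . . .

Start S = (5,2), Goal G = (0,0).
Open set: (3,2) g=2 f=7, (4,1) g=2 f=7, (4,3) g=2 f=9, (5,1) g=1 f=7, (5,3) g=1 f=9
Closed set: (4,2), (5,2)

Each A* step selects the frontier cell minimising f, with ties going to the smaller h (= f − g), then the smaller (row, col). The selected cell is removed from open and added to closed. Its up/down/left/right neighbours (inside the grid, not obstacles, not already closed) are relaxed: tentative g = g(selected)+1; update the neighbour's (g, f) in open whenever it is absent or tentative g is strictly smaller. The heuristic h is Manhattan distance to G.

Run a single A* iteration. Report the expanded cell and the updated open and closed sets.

expanded=(3,2); open=[(2,2) g=3 f=7, (3,1) g=3 f=7, (3,3) g=3 f=9, (4,1) g=2 f=7, (4,3) g=2 f=9, (5,1) g=1 f=7, (5,3) g=1 f=9]; closed=[(3,2), (4,2), (5,2)]

step 1: expand (3,2) (f=7, h=5) → closed; open now [(2,2) g=3 f=7, (3,1) g=3 f=7, (3,3) g=3 f=9, (4,1) g=2 f=7, (4,3) g=2 f=9, (5,1) g=1 f=7, (5,3) g=1 f=9]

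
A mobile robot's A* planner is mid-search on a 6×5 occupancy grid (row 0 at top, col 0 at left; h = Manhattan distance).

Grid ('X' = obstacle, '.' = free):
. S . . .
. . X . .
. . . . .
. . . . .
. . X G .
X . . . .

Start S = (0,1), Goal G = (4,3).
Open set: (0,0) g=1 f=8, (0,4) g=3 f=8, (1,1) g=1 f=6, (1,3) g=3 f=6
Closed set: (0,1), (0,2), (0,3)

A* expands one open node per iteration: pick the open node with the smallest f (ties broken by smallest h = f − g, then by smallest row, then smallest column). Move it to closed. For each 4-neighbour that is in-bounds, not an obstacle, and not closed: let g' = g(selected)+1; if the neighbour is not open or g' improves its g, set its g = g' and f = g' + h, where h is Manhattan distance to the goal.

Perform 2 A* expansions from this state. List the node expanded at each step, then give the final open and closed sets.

order=[(1,3) → (2,3)]; open=[(0,0) g=1 f=8, (0,4) g=3 f=8, (1,1) g=1 f=6, (1,4) g=4 f=8, (2,2) g=5 f=8, (2,4) g=5 f=8, (3,3) g=5 f=6]; closed=[(0,1), (0,2), (0,3), (1,3), (2,3)]

step 1: expand (1,3) (f=6, h=3) → closed; open now [(0,0) g=1 f=8, (0,4) g=3 f=8, (1,1) g=1 f=6, (1,4) g=4 f=8, (2,3) g=4 f=6]
step 2: expand (2,3) (f=6, h=2) → closed; open now [(0,0) g=1 f=8, (0,4) g=3 f=8, (1,1) g=1 f=6, (1,4) g=4 f=8, (2,2) g=5 f=8, (2,4) g=5 f=8, (3,3) g=5 f=6]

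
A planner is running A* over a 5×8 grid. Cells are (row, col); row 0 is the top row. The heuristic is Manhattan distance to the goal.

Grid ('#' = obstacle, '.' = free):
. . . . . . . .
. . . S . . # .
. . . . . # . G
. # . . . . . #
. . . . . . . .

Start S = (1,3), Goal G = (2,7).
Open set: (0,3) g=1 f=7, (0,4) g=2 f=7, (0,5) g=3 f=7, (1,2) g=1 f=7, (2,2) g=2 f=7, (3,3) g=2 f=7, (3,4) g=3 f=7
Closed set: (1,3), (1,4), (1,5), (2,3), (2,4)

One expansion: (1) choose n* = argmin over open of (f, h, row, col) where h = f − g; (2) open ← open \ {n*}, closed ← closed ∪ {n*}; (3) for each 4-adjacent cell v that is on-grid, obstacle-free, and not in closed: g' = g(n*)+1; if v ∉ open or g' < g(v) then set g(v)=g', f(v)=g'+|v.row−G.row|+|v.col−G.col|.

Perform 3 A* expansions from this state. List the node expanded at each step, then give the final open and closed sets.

step 1: expand (0,5) (f=7, h=4) → closed; open now [(0,3) g=1 f=7, (0,4) g=2 f=7, (0,6) g=4 f=7, (1,2) g=1 f=7, (2,2) g=2 f=7, (3,3) g=2 f=7, (3,4) g=3 f=7]
step 2: expand (0,6) (f=7, h=3) → closed; open now [(0,3) g=1 f=7, (0,4) g=2 f=7, (0,7) g=5 f=7, (1,2) g=1 f=7, (2,2) g=2 f=7, (3,3) g=2 f=7, (3,4) g=3 f=7]
step 3: expand (0,7) (f=7, h=2) → closed; open now [(0,3) g=1 f=7, (0,4) g=2 f=7, (1,2) g=1 f=7, (1,7) g=6 f=7, (2,2) g=2 f=7, (3,3) g=2 f=7, (3,4) g=3 f=7]

order=[(0,5) → (0,6) → (0,7)]; open=[(0,3) g=1 f=7, (0,4) g=2 f=7, (1,2) g=1 f=7, (1,7) g=6 f=7, (2,2) g=2 f=7, (3,3) g=2 f=7, (3,4) g=3 f=7]; closed=[(0,5), (0,6), (0,7), (1,3), (1,4), (1,5), (2,3), (2,4)]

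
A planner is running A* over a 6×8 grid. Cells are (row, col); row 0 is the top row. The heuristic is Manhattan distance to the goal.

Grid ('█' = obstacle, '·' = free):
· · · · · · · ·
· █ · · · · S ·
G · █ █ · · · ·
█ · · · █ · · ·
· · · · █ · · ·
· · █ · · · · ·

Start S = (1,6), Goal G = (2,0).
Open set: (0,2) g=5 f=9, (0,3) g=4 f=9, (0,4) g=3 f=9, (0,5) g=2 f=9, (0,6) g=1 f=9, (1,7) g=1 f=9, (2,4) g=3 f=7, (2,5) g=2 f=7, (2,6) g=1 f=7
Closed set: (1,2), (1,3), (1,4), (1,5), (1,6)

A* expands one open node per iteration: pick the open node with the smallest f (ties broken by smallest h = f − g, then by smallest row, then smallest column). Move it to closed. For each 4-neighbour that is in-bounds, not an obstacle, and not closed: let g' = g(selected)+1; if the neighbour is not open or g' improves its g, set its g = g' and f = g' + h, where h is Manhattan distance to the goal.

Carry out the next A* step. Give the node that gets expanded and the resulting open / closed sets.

expanded=(2,4); open=[(0,2) g=5 f=9, (0,3) g=4 f=9, (0,4) g=3 f=9, (0,5) g=2 f=9, (0,6) g=1 f=9, (1,7) g=1 f=9, (2,5) g=2 f=7, (2,6) g=1 f=7]; closed=[(1,2), (1,3), (1,4), (1,5), (1,6), (2,4)]

step 1: expand (2,4) (f=7, h=4) → closed; open now [(0,2) g=5 f=9, (0,3) g=4 f=9, (0,4) g=3 f=9, (0,5) g=2 f=9, (0,6) g=1 f=9, (1,7) g=1 f=9, (2,5) g=2 f=7, (2,6) g=1 f=7]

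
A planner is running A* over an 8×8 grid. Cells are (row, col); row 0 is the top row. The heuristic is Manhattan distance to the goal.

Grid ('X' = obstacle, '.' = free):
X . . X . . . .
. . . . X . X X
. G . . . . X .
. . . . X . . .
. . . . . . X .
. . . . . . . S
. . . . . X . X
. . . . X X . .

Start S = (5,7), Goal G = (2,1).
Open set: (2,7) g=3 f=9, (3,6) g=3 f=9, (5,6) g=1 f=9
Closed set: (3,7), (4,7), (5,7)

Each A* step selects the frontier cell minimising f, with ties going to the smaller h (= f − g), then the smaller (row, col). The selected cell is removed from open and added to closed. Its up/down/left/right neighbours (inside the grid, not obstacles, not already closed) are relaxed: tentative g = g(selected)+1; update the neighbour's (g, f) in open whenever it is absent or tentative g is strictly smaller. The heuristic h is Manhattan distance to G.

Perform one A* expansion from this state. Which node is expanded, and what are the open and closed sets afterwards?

step 1: expand (2,7) (f=9, h=6) → closed; open now [(3,6) g=3 f=9, (5,6) g=1 f=9]

expanded=(2,7); open=[(3,6) g=3 f=9, (5,6) g=1 f=9]; closed=[(2,7), (3,7), (4,7), (5,7)]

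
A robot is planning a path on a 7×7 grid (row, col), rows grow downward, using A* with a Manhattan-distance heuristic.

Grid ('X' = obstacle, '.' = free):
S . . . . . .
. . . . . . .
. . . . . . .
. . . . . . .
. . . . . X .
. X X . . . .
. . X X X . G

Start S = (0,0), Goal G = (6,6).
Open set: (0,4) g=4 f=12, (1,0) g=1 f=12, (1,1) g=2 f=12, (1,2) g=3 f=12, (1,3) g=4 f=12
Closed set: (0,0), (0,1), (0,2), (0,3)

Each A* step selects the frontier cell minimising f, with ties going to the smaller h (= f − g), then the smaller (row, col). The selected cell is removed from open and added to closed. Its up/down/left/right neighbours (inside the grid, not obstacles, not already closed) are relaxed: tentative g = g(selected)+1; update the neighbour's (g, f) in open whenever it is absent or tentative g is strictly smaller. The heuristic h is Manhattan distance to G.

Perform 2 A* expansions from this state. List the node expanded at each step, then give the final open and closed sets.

order=[(0,4) → (0,5)]; open=[(0,6) g=6 f=12, (1,0) g=1 f=12, (1,1) g=2 f=12, (1,2) g=3 f=12, (1,3) g=4 f=12, (1,4) g=5 f=12, (1,5) g=6 f=12]; closed=[(0,0), (0,1), (0,2), (0,3), (0,4), (0,5)]

step 1: expand (0,4) (f=12, h=8) → closed; open now [(0,5) g=5 f=12, (1,0) g=1 f=12, (1,1) g=2 f=12, (1,2) g=3 f=12, (1,3) g=4 f=12, (1,4) g=5 f=12]
step 2: expand (0,5) (f=12, h=7) → closed; open now [(0,6) g=6 f=12, (1,0) g=1 f=12, (1,1) g=2 f=12, (1,2) g=3 f=12, (1,3) g=4 f=12, (1,4) g=5 f=12, (1,5) g=6 f=12]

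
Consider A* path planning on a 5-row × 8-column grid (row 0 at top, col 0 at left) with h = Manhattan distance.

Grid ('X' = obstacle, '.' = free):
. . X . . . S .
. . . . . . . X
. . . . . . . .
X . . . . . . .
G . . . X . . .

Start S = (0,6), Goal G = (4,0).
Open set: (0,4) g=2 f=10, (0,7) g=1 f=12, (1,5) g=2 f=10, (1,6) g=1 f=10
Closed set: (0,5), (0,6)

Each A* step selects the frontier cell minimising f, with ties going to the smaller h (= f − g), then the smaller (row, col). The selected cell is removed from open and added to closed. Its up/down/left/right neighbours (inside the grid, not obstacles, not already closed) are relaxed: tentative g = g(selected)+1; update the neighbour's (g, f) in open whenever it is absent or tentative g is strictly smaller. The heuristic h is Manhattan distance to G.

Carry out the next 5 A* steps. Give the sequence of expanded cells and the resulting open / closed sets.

order=[(0,4) → (0,3) → (1,3) → (1,2) → (1,1)]; open=[(0,1) g=7 f=12, (0,7) g=1 f=12, (1,0) g=7 f=10, (1,4) g=3 f=10, (1,5) g=2 f=10, (1,6) g=1 f=10, (2,1) g=7 f=10, (2,2) g=6 f=10, (2,3) g=5 f=10]; closed=[(0,3), (0,4), (0,5), (0,6), (1,1), (1,2), (1,3)]

step 1: expand (0,4) (f=10, h=8) → closed; open now [(0,3) g=3 f=10, (0,7) g=1 f=12, (1,4) g=3 f=10, (1,5) g=2 f=10, (1,6) g=1 f=10]
step 2: expand (0,3) (f=10, h=7) → closed; open now [(0,7) g=1 f=12, (1,3) g=4 f=10, (1,4) g=3 f=10, (1,5) g=2 f=10, (1,6) g=1 f=10]
step 3: expand (1,3) (f=10, h=6) → closed; open now [(0,7) g=1 f=12, (1,2) g=5 f=10, (1,4) g=3 f=10, (1,5) g=2 f=10, (1,6) g=1 f=10, (2,3) g=5 f=10]
step 4: expand (1,2) (f=10, h=5) → closed; open now [(0,7) g=1 f=12, (1,1) g=6 f=10, (1,4) g=3 f=10, (1,5) g=2 f=10, (1,6) g=1 f=10, (2,2) g=6 f=10, (2,3) g=5 f=10]
step 5: expand (1,1) (f=10, h=4) → closed; open now [(0,1) g=7 f=12, (0,7) g=1 f=12, (1,0) g=7 f=10, (1,4) g=3 f=10, (1,5) g=2 f=10, (1,6) g=1 f=10, (2,1) g=7 f=10, (2,2) g=6 f=10, (2,3) g=5 f=10]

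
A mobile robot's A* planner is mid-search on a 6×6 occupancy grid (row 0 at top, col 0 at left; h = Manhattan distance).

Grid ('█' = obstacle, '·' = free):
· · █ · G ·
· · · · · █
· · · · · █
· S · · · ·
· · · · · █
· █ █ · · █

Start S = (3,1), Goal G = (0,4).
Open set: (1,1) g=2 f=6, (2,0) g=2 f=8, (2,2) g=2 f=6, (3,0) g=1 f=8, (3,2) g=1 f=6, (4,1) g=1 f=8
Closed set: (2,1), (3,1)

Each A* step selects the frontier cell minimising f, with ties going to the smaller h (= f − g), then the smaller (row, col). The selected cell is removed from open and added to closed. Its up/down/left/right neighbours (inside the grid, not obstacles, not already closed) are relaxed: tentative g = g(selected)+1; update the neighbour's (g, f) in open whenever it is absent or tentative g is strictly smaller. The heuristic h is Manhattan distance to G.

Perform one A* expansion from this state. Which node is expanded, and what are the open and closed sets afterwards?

step 1: expand (1,1) (f=6, h=4) → closed; open now [(0,1) g=3 f=6, (1,0) g=3 f=8, (1,2) g=3 f=6, (2,0) g=2 f=8, (2,2) g=2 f=6, (3,0) g=1 f=8, (3,2) g=1 f=6, (4,1) g=1 f=8]

expanded=(1,1); open=[(0,1) g=3 f=6, (1,0) g=3 f=8, (1,2) g=3 f=6, (2,0) g=2 f=8, (2,2) g=2 f=6, (3,0) g=1 f=8, (3,2) g=1 f=6, (4,1) g=1 f=8]; closed=[(1,1), (2,1), (3,1)]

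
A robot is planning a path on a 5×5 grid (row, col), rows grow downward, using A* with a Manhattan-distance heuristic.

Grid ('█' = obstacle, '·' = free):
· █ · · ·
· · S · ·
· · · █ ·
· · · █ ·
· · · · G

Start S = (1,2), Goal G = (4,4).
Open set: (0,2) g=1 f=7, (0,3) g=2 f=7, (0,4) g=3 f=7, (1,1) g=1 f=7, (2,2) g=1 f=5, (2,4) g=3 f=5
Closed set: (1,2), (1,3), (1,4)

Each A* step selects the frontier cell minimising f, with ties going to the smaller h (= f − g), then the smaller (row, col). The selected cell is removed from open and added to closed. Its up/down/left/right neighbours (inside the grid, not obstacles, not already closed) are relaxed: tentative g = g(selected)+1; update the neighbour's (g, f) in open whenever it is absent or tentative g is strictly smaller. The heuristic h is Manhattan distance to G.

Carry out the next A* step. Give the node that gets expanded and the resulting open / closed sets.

step 1: expand (2,4) (f=5, h=2) → closed; open now [(0,2) g=1 f=7, (0,3) g=2 f=7, (0,4) g=3 f=7, (1,1) g=1 f=7, (2,2) g=1 f=5, (3,4) g=4 f=5]

expanded=(2,4); open=[(0,2) g=1 f=7, (0,3) g=2 f=7, (0,4) g=3 f=7, (1,1) g=1 f=7, (2,2) g=1 f=5, (3,4) g=4 f=5]; closed=[(1,2), (1,3), (1,4), (2,4)]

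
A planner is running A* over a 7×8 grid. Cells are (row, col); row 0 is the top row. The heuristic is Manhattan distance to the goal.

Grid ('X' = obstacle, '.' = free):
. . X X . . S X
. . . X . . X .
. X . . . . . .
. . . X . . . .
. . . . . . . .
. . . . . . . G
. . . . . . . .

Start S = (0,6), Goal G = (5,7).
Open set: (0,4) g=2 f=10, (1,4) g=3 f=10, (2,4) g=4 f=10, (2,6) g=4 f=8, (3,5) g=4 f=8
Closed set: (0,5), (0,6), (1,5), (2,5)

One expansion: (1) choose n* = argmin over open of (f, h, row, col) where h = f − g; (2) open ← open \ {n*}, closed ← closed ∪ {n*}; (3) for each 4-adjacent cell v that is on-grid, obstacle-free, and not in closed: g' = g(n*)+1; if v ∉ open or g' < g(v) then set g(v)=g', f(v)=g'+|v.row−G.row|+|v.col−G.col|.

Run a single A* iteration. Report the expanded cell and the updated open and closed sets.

expanded=(2,6); open=[(0,4) g=2 f=10, (1,4) g=3 f=10, (2,4) g=4 f=10, (2,7) g=5 f=8, (3,5) g=4 f=8, (3,6) g=5 f=8]; closed=[(0,5), (0,6), (1,5), (2,5), (2,6)]

step 1: expand (2,6) (f=8, h=4) → closed; open now [(0,4) g=2 f=10, (1,4) g=3 f=10, (2,4) g=4 f=10, (2,7) g=5 f=8, (3,5) g=4 f=8, (3,6) g=5 f=8]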